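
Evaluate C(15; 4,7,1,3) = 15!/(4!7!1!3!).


15! = 1307674368000
Denominator: 4!=24 * 7!=5040 * 1!=1 * 3!=6
Coefficient = 1307674368000 / 725760 = 1801800

1801800


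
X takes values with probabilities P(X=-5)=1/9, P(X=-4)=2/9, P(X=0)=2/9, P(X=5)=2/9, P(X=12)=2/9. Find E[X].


E[X] = sum(x * P(x))
= -5*1/9 - 4*2/9 + 0*2/9 + 5*2/9 + 12*2/9
= 7/3

7/3


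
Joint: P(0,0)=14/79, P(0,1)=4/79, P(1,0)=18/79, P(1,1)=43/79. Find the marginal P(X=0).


P(X=0) = P(0,0)+P(0,1) = 14/79 + 4/79 = 18/79

18/79


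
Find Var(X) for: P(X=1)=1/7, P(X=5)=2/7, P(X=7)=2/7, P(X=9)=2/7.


E[X] = 43/7, E[X^2] = 311/7
Var(X) = E[X^2] - (E[X])^2 = 311/7 - (43/7)^2 = 328/49

328/49


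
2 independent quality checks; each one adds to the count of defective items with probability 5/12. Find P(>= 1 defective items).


P(at least one) = 1 - P(none)
P(none) = (1 - 5/12)^2 = (7/12)^2 = 49/144
P(at least one) = 1 - 49/144 = 95/144

95/144


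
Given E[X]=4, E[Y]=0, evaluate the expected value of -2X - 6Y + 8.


E[-2X - 6Y + 8] = -2*E[X] - 6*E[Y] + 8
= (-2)*(4) + (-6)*(0) + (8)
= -8 + 0 + 8 = 0

0


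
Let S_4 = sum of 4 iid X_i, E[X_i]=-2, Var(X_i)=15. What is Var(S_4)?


By independence, Var(S_n) = n*Var(X_1) = 4*15 = 60

60


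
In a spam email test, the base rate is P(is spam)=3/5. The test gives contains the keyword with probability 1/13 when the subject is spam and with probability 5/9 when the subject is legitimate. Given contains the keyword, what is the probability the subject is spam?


P(A) = P(A|B)P(B) + P(A|B')P(B') = 1/13*3/5 + 5/9*2/5 = 157/585
P(B|A) = P(A|B)P(B)/P(A) = (3/65)/(157/585) = 27/157

27/157


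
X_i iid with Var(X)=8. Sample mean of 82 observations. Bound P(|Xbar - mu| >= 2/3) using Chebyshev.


Var(Xbar) = Var(X)/n = 8/82
Chebyshev: P(|Xbar-mu| >= 2/3) <= Var(Xbar)/(2/3)^2 = (4/41)/(4/9) = 9/41

9/41


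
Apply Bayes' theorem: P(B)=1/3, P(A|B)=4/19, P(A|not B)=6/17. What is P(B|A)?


P(A) = P(A|B)P(B) + P(A|B')P(B') = 4/19*1/3 + 6/17*2/3 = 296/969
P(B|A) = P(A|B)P(B)/P(A) = (4/57)/(296/969) = 17/74

17/74


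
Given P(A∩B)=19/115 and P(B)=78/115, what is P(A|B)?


P(A|B) = P(A∩B)/P(B) = (19/115)/(78/115) = 19/78

19/78


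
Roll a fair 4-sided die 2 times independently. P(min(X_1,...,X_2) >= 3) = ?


P(min >= 3) = P(all X_i >= 3) = (P(X_1 >= 3))^2
= (2/4)^2 = (1/2)^2 = 1/4

1/4


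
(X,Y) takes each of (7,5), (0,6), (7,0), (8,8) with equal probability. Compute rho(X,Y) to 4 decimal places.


Cov(X,Y) = -1.3750, Var(X) = 10.2500, Var(Y) = 8.6875
rho = Cov/(sqrt(VarX)*sqrt(VarY)) = -0.1457

-0.1457


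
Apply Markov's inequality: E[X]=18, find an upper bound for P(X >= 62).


Markov: P(X >= a) <= E[X]/a
P(X >= 62) <= 18/62 = 9/31

9/31


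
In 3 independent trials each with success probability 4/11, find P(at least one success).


P(at least one) = 1 - P(none)
P(none) = (1 - 4/11)^3 = (7/11)^3 = 343/1331
P(at least one) = 1 - 343/1331 = 988/1331

988/1331


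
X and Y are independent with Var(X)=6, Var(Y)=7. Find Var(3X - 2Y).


Independence => Cov(X,Y)=0
Var(3X - 2Y) = 3^2*Var(X) + (-2)^2*Var(Y)
= 9*6 + 4*7 = 82

82


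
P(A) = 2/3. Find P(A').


P(A') = 1 - P(A) = 1 - 2/3 = 1/3

1/3


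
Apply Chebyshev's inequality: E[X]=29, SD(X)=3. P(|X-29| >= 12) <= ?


k = 12/3 = 4
Chebyshev: P(|X-mu| >= k*sigma) <= 1/k^2 = 1/4^2 = 1/16

1/16


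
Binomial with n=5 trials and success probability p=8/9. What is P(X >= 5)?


P(X>=5) = P(X=5)
= 32768/59049
= 32768/59049

32768/59049


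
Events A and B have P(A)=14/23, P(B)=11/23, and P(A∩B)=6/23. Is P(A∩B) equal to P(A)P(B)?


P(A)*P(B) = 14/23*11/23 = 154/529
P(A∩B) = 6/23 != 154/529, so not independent

No, A and B are not independent


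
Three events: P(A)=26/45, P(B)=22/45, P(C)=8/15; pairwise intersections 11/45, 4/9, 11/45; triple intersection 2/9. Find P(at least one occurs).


P(A∪B∪C) = P(A)+P(B)+P(C) - P(AB)-P(AC)-P(BC) + P(ABC)
= 26/45+22/45+8/15 - 11/45-4/9-11/45 + 2/9
= 8/9

8/9


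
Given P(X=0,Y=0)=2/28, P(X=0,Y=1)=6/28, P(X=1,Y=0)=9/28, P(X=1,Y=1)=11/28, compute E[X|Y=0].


P(Y=0) = 11/28
E[X|Y=0] = (0*2 + 1*9)/11 = 9/11

9/11


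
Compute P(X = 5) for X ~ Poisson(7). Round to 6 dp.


P(X=5) = e^(-7) * 7^5 / 5!
≈ 0.0009118819656 * 16807 / 120
≈ 0.127717

0.127717


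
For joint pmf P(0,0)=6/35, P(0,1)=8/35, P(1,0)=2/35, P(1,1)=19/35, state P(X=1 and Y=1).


Read from table: P(X=1, Y=1) = 19/35

19/35


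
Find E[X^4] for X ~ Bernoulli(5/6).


For Bernoulli: X in {0,1}
E[X^4] = 0^4*(1-5/6) + 1^4*5/6 = 5/6

5/6


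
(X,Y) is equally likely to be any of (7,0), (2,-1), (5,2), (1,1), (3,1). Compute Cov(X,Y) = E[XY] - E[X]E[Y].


E[X]=18/5, E[Y]=3/5, E[XY]=12/5
Cov(X,Y) = E[XY] - E[X]E[Y] = 12/5 - 18/5*3/5 = 6/25

6/25


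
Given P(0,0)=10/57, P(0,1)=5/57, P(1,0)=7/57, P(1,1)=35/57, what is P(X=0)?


P(X=0) = P(0,0)+P(0,1) = 10/57 + 5/57 = 15/57 = 5/19

5/19


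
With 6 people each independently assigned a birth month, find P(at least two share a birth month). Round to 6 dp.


P(all different) = prod((12-i)/12 for i=0..5) = 0.222801
P(at least one match) = 1 - 0.222801 = 0.777199

0.777199


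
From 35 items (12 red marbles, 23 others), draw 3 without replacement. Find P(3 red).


P(X=3) = C(12,3)*C(23,0) / C(35,3)
= 220*1 / 6545
= 220/6545 = 4/119

4/119


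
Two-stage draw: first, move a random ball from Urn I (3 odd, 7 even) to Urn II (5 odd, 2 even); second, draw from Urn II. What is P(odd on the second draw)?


P(transfer odd) = 3/10; P(transfer even) = 7/10
If odd transferred: Urn II has 6 odd of 8, so P(odd|odd moved) = 3/4
If even transferred: Urn II has 5 odd of 8, so P(odd|even moved) = 5/8
By total probability: P(odd) = 3/10*3/4 + 7/10*5/8 = 53/80

53/80


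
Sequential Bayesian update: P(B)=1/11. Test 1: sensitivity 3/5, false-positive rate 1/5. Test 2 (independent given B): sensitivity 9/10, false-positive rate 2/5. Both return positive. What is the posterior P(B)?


After test 1: P(+) = 3/5*1/11 + 1/5*10/11 = 13/55
P(B|+) = (3/55)/(13/55) = 3/13
After test 2 (use post1 as new prior): P(+) = 9/10*3/13 + 2/5*10/13 = 67/130
P(B|+,+) = (27/130)/(67/130) = 27/67

27/67


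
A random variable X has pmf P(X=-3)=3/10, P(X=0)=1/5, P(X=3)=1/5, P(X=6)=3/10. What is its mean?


E[X] = sum(x * P(x))
= -3*3/10 + 0*1/5 + 3*1/5 + 6*3/10
= 3/2

3/2


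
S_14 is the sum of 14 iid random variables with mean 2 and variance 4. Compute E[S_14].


E[S_n] = n*E[X_1] = 14*2 = 28

28


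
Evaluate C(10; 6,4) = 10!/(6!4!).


10! = 3628800
Denominator: 6!=720 * 4!=24
Coefficient = 3628800 / 17280 = 210

210


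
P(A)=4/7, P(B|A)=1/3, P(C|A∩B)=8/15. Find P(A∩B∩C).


P(A∩B∩C) = P(A) * P(B|A) * P(C|A∩B)
= 4/7 * 1/3 * 8/15
= 4/21 * 8/15 = 32/315

32/315


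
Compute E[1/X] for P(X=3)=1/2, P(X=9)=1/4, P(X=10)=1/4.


E[1/X] = sum(g(x)*P(x))
= 1/3*1/2 + 1/9*1/4 + 1/10*1/4
= 79/360

79/360


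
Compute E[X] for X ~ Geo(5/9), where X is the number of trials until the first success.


For geometric (trials until first success), E[X] = 1/p = 1/(5/9) = 9/5

9/5


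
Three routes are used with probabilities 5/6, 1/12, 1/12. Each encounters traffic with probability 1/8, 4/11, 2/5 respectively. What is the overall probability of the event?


P(A) = P(A|B1)P(B1) + P(A|B2)P(B2) + P(A|B3)P(B3)
= 1/8*5/6 + 4/11*1/12 + 2/5*1/12
= 5/48 + 1/33 + 1/30 = 443/2640

443/2640


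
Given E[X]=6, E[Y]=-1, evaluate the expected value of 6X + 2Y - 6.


E[6X + 2Y - 6] = 6*E[X] + 2*E[Y] - 6
= (6)*(6) + (2)*(-1) + (-6)
= 36 - 2 - 6 = 28

28


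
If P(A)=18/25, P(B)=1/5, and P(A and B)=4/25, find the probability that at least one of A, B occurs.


P(A∪B) = P(A) + P(B) - P(A∩B)
= 18/25 + 1/5 - 4/25 = 19/25

19/25


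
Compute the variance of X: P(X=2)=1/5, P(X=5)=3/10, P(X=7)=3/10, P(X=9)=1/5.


E[X] = 29/5, E[X^2] = 196/5
Var(X) = E[X^2] - (E[X])^2 = 196/5 - (29/5)^2 = 139/25

139/25


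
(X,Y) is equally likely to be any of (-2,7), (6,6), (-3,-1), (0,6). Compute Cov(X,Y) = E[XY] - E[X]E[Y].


E[X]=1/4, E[Y]=9/2, E[XY]=25/4
Cov(X,Y) = E[XY] - E[X]E[Y] = 25/4 - 1/4*9/2 = 41/8

41/8


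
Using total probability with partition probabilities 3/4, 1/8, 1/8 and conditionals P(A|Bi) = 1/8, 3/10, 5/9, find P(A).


P(A) = P(A|B1)P(B1) + P(A|B2)P(B2) + P(A|B3)P(B3)
= 1/8*3/4 + 3/10*1/8 + 5/9*1/8
= 3/32 + 3/80 + 5/72 = 289/1440

289/1440


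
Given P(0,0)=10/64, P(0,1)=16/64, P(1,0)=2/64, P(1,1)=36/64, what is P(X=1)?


P(X=1) = P(1,0)+P(1,1) = 2/64 + 36/64 = 38/64 = 19/32

19/32


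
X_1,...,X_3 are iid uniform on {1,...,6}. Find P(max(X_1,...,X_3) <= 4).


P(max <= 4) = P(all X_i <= 4) = (P(X_1 <= 4))^3
= (4/6)^3 = (2/3)^3 = 8/27

8/27


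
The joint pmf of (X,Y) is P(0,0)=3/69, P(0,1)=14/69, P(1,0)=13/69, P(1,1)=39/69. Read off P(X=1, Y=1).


Read from table: P(X=1, Y=1) = 39/69 = 13/23

13/23


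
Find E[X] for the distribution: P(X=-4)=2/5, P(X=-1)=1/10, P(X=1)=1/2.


E[X] = sum(x * P(x))
= -4*2/5 - 1*1/10 + 1*1/2
= -6/5

-6/5


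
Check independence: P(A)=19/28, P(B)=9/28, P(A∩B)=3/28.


P(A)*P(B) = 19/28*9/28 = 171/784
P(A∩B) = 3/28 != 171/784, so not independent

No, A and B are not independent


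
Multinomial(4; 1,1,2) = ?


4! = 24
Denominator: 1!=1 * 1!=1 * 2!=2
Coefficient = 24 / 2 = 12

12


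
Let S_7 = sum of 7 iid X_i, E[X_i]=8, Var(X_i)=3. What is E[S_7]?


E[S_n] = n*E[X_1] = 7*8 = 56

56


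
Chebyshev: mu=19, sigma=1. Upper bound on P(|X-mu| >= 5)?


k = 5/1 = 5
Chebyshev: P(|X-mu| >= k*sigma) <= 1/k^2 = 1/5^2 = 1/25

1/25


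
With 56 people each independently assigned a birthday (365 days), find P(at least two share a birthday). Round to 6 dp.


P(all different) = prod((365-i)/365 for i=0..55) = 0.011668
P(at least one match) = 1 - 0.011668 = 0.988332

0.988332


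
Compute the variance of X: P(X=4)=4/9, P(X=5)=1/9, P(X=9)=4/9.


E[X] = 19/3, E[X^2] = 413/9
Var(X) = E[X^2] - (E[X])^2 = 413/9 - (19/3)^2 = 52/9

52/9


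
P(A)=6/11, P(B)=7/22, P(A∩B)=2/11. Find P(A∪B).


P(A∪B) = P(A) + P(B) - P(A∩B)
= 6/11 + 7/22 - 2/11 = 15/22

15/22


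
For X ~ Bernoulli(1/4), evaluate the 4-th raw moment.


For Bernoulli: X in {0,1}
E[X^4] = 0^4*(1-1/4) + 1^4*1/4 = 1/4

1/4


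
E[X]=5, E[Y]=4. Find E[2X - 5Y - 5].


E[2X - 5Y - 5] = 2*E[X] - 5*E[Y] - 5
= (2)*(5) + (-5)*(4) + (-5)
= 10 - 20 - 5 = -15

-15


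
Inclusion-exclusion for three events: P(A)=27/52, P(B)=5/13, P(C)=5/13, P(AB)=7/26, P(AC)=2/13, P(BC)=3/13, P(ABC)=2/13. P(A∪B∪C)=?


P(A∪B∪C) = P(A)+P(B)+P(C) - P(AB)-P(AC)-P(BC) + P(ABC)
= 27/52+5/13+5/13 - 7/26-2/13-3/13 + 2/13
= 41/52

41/52


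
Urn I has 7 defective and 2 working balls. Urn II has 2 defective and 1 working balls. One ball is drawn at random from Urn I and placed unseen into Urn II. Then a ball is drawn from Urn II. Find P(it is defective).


P(transfer defective) = 7/9; P(transfer working) = 2/9
If defective transferred: Urn II has 3 defective of 4, so P(defective|defective moved) = 3/4
If working transferred: Urn II has 2 defective of 4, so P(defective|working moved) = 1/2
By total probability: P(defective) = 7/9*3/4 + 2/9*1/2 = 25/36

25/36


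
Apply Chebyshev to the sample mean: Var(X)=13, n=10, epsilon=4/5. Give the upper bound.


Var(Xbar) = Var(X)/n = 13/10
Chebyshev: P(|Xbar-mu| >= 4/5) <= Var(Xbar)/(4/5)^2 = (13/10)/(16/25) = 65/32
Bound exceeds 1, so trivial bound: 1

1


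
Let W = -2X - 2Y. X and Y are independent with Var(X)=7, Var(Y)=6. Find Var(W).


Independence => Cov(X,Y)=0
Var(-2X - 2Y) = (-2)^2*Var(X) + (-2)^2*Var(Y)
= 4*7 + 4*6 = 52

52


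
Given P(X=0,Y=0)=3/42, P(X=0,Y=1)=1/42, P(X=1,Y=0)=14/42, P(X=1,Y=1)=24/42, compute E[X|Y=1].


P(Y=1) = 25/42
E[X|Y=1] = (0*1 + 1*24)/25 = 24/25

24/25


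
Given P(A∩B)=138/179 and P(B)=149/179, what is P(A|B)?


P(A|B) = P(A∩B)/P(B) = (138/179)/(149/179) = 138/149

138/149


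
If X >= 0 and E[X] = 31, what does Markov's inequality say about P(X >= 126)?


Markov: P(X >= a) <= E[X]/a
P(X >= 126) <= 31/126

31/126


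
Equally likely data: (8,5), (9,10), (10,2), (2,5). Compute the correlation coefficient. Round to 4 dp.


Cov(X,Y) = 0.1250, Var(X) = 9.6875, Var(Y) = 8.2500
rho = Cov/(sqrt(VarX)*sqrt(VarY)) = 0.0140

0.0140


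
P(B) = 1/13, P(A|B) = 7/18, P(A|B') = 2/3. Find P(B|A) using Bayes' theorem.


P(A) = P(A|B)P(B) + P(A|B')P(B') = 7/18*1/13 + 2/3*12/13 = 151/234
P(B|A) = P(A|B)P(B)/P(A) = (7/234)/(151/234) = 7/151

7/151


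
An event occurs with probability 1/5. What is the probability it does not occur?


P(A') = 1 - P(A) = 1 - 1/5 = 4/5

4/5


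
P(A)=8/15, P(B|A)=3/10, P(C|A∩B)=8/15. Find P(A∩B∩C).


P(A∩B∩C) = P(A) * P(B|A) * P(C|A∩B)
= 8/15 * 3/10 * 8/15
= 4/25 * 8/15 = 32/375

32/375


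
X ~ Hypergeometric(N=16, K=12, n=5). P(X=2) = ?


P(X=2) = C(12,2)*C(4,3) / C(16,5)
= 66*4 / 4368
= 264/4368 = 11/182

11/182


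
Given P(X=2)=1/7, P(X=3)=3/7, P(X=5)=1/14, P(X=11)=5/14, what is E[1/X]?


E[1/X] = sum(g(x)*P(x))
= 1/2*1/7 + 1/3*3/7 + 1/5*1/14 + 1/11*5/14
= 201/770

201/770


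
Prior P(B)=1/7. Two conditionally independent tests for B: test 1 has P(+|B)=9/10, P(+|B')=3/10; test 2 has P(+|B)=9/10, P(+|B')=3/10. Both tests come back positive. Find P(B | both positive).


After test 1: P(+) = 9/10*1/7 + 3/10*6/7 = 27/70
P(B|+) = (9/70)/(27/70) = 1/3
After test 2 (use post1 as new prior): P(+) = 9/10*1/3 + 3/10*2/3 = 1/2
P(B|+,+) = (3/10)/(1/2) = 3/5

3/5


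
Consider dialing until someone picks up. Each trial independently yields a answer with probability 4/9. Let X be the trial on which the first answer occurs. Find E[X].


For geometric (trials until first success), E[X] = 1/p = 1/(4/9) = 9/4

9/4


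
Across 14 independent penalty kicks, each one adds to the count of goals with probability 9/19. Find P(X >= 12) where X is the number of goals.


P(X>=12) = P(X=12) + P(X=13) + P(X=14)
= 2570108781977100/799006685782884121 + 355861215966060/799006685782884121 + 22876792454961/799006685782884121
= 2948846790398121/799006685782884121

2948846790398121/799006685782884121


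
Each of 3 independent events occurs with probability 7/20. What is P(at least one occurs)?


P(at least one) = 1 - P(none)
P(none) = (1 - 7/20)^3 = (13/20)^3 = 2197/8000
P(at least one) = 1 - 2197/8000 = 5803/8000

5803/8000


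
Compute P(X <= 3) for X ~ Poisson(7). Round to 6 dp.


P(X<=3) = e^(-7)*7^0/0! + e^(-7)*7^1/1! + e^(-7)*7^2/2! + e^(-7)*7^3/3!
≈ 0.0009118820 + 0.0063831738 + 0.0223411082 + 0.0521292524
= 0.0817654164
≈ 0.081765

0.081765


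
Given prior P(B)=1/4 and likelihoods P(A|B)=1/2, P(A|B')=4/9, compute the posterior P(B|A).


P(A) = P(A|B)P(B) + P(A|B')P(B') = 1/2*1/4 + 4/9*3/4 = 11/24
P(B|A) = P(A|B)P(B)/P(A) = (1/8)/(11/24) = 3/11

3/11


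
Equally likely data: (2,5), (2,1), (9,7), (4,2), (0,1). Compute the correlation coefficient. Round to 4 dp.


Cov(X,Y) = 5.7200, Var(X) = 9.4400, Var(Y) = 5.7600
rho = Cov/(sqrt(VarX)*sqrt(VarY)) = 0.7757

0.7757


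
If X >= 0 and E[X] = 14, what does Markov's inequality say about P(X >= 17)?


Markov: P(X >= a) <= E[X]/a
P(X >= 17) <= 14/17

14/17


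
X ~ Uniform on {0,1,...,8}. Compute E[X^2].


E[X^2] = (1/9) * sum(x^2 for x=0..8)
= 204/9 = 68/3

68/3


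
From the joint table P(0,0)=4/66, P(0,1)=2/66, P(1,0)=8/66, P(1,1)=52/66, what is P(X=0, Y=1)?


Read from table: P(X=0, Y=1) = 2/66 = 1/33

1/33


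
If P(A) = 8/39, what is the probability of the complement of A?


P(A') = 1 - P(A) = 1 - 8/39 = 31/39

31/39


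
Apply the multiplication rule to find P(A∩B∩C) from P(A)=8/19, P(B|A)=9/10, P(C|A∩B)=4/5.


P(A∩B∩C) = P(A) * P(B|A) * P(C|A∩B)
= 8/19 * 9/10 * 4/5
= 36/95 * 4/5 = 144/475

144/475


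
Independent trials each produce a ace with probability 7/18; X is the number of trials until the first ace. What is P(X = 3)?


P(X=3) = (1-p)^2 * p = (11/18)^2 * 7/18
= 121/324 * 7/18 = 847/5832

847/5832


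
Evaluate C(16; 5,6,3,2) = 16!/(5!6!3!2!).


16! = 20922789888000
Denominator: 5!=120 * 6!=720 * 3!=6 * 2!=2
Coefficient = 20922789888000 / 1036800 = 20180160

20180160


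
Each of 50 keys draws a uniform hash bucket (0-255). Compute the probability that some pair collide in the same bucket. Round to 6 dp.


P(all different) = prod((256-i)/256 for i=0..49) = 0.005932
P(at least one match) = 1 - 0.005932 = 0.994068

0.994068


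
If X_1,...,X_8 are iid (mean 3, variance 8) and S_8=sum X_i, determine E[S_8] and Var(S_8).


E[S_n] = n*mu = 8*3 = 24
Var(S_n) = n*sigma^2 = 8*8 = 64

E[S_8]=24, Var(S_8)=64


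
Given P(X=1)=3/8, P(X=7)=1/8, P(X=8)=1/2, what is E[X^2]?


E[X^2] = sum(g(x)*P(x))
= 1*3/8 + 49*1/8 + 64*1/2
= 77/2

77/2


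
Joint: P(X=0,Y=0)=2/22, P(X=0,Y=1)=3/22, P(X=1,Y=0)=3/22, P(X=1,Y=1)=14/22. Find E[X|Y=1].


P(Y=1) = 17/22
E[X|Y=1] = (0*3 + 1*14)/17 = 14/17

14/17


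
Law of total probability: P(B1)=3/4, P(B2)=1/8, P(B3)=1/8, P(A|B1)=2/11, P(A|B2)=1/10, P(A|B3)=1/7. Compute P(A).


P(A) = P(A|B1)P(B1) + P(A|B2)P(B2) + P(A|B3)P(B3)
= 2/11*3/4 + 1/10*1/8 + 1/7*1/8
= 3/22 + 1/80 + 1/56 = 1027/6160

1027/6160


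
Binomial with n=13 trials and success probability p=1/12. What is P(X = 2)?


P(X=2) = C(13,2) * p^2 * (1-p)^11
= 78 * 1/144 * 285311670611/743008370688
= 3709051717943/17832200896512

3709051717943/17832200896512


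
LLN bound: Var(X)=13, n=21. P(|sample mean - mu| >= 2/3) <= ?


Var(Xbar) = Var(X)/n = 13/21
Chebyshev: P(|Xbar-mu| >= 2/3) <= Var(Xbar)/(2/3)^2 = (13/21)/(4/9) = 39/28
Bound exceeds 1, so trivial bound: 1

1


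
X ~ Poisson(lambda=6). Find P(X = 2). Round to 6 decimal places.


P(X=2) = e^(-6) * 6^2 / 2!
≈ 0.002478752177 * 36 / 2
≈ 0.044618

0.044618


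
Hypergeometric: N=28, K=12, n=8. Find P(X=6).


P(X=6) = C(12,6)*C(16,2) / C(28,8)
= 924*120 / 3108105
= 110880/3108105 = 32/897

32/897


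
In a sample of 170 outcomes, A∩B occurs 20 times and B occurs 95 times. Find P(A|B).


P(A|B) = P(A∩B)/P(B) = (20/170)/(95/170) = 20/95 = 4/19

4/19


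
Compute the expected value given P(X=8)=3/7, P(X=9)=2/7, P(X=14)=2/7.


E[X] = sum(x * P(x))
= 8*3/7 + 9*2/7 + 14*2/7
= 10

10


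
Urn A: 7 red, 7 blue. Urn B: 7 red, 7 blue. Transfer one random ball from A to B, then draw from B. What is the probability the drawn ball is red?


P(transfer red) = 7/14 = 1/2; P(transfer blue) = 1/2
If red transferred: Urn II has 8 red of 15, so P(red|red moved) = 8/15
If blue transferred: Urn II has 7 red of 15, so P(red|blue moved) = 7/15
By total probability: P(red) = 1/2*8/15 + 1/2*7/15 = 1/2

1/2


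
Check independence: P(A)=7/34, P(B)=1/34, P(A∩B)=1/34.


P(A)*P(B) = 7/34*1/34 = 7/1156
P(A∩B) = 1/34 != 7/1156, so not independent

No, A and B are not independent


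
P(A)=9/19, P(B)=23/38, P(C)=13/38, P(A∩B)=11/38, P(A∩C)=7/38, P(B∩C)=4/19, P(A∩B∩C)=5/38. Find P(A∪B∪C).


P(A∪B∪C) = P(A)+P(B)+P(C) - P(AB)-P(AC)-P(BC) + P(ABC)
= 9/19+23/38+13/38 - 11/38-7/38-4/19 + 5/38
= 33/38

33/38


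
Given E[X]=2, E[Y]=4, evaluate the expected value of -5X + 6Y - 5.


E[-5X + 6Y - 5] = -5*E[X] + 6*E[Y] - 5
= (-5)*(2) + (6)*(4) + (-5)
= -10 + 24 - 5 = 9

9


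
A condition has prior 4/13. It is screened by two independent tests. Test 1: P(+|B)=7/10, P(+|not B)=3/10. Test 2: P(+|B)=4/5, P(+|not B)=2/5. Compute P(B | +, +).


After test 1: P(+) = 7/10*4/13 + 3/10*9/13 = 11/26
P(B|+) = (14/65)/(11/26) = 28/55
After test 2 (use post1 as new prior): P(+) = 4/5*28/55 + 2/5*27/55 = 166/275
P(B|+,+) = (112/275)/(166/275) = 56/83

56/83


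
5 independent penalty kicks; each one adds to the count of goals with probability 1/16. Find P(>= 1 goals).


P(at least one) = 1 - P(none)
P(none) = (1 - 1/16)^5 = (15/16)^5 = 759375/1048576
P(at least one) = 1 - 759375/1048576 = 289201/1048576

289201/1048576


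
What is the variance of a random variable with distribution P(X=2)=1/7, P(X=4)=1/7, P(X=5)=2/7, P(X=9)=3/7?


E[X] = 43/7, E[X^2] = 313/7
Var(X) = E[X^2] - (E[X])^2 = 313/7 - (43/7)^2 = 342/49

342/49


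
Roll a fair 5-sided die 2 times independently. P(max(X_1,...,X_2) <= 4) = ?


P(max <= 4) = P(all X_i <= 4) = (P(X_1 <= 4))^2
= (4/5)^2 = 16/25

16/25


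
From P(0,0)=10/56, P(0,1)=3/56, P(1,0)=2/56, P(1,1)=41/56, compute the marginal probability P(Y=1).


P(Y=1) = P(0,1)+P(1,1) = 3/56 + 41/56 = 44/56 = 11/14

11/14


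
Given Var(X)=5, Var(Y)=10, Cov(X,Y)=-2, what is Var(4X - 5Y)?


Var(4X - 5Y) = 4^2*Var(X) + (-5)^2*Var(Y) + 2*4*(-5)*Cov(X,Y)
= 16*5 + 25*10 - 40*(-2)
= 80 + 250 + 80 = 410

410


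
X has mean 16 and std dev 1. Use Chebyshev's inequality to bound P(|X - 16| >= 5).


k = 5/1 = 5
Chebyshev: P(|X-mu| >= k*sigma) <= 1/k^2 = 1/5^2 = 1/25

1/25


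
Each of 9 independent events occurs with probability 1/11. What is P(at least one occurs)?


P(at least one) = 1 - P(none)
P(none) = (1 - 1/11)^9 = (10/11)^9 = 1000000000/2357947691
P(at least one) = 1 - 1000000000/2357947691 = 1357947691/2357947691

1357947691/2357947691


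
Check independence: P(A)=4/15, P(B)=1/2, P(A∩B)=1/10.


P(A)*P(B) = 4/15*1/2 = 2/15
P(A∩B) = 1/10 != 2/15, so not independent

No, A and B are not independent


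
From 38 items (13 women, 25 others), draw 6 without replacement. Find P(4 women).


P(X=4) = C(13,4)*C(25,2) / C(38,6)
= 715*300 / 2760681
= 214500/2760681 = 6500/83657

6500/83657


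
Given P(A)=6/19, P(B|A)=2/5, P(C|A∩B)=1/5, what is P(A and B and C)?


P(A∩B∩C) = P(A) * P(B|A) * P(C|A∩B)
= 6/19 * 2/5 * 1/5
= 12/95 * 1/5 = 12/475

12/475


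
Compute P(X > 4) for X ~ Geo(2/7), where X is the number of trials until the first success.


P(X > 4) = P(first 4 trials all fail) = (1-p)^4 = (5/7)^4 = 625/2401

625/2401


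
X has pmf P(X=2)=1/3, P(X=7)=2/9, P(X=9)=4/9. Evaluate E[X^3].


E[X^3] = sum(x^3 * P(x))
= 8*1/3 + 343*2/9 + 729*4/9
= 3626/9

3626/9


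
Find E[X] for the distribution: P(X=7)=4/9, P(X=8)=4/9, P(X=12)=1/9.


E[X] = sum(x * P(x))
= 7*4/9 + 8*4/9 + 12*1/9
= 8

8


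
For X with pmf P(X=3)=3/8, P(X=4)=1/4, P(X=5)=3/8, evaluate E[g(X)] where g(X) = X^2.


E[X^2] = sum(g(x)*P(x))
= 9*3/8 + 16*1/4 + 25*3/8
= 67/4

67/4


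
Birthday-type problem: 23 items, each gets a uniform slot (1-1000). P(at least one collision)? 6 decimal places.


P(all different) = prod((1000-i)/1000 for i=0..22) = 0.774979
P(at least one match) = 1 - 0.774979 = 0.225021

0.225021


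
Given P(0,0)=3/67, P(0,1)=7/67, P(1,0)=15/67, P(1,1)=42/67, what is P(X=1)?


P(X=1) = P(1,0)+P(1,1) = 15/67 + 42/67 = 57/67

57/67


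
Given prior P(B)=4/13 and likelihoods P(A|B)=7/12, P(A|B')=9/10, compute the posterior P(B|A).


P(A) = P(A|B)P(B) + P(A|B')P(B') = 7/12*4/13 + 9/10*9/13 = 313/390
P(B|A) = P(A|B)P(B)/P(A) = (7/39)/(313/390) = 70/313

70/313


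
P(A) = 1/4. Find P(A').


P(A') = 1 - P(A) = 1 - 1/4 = 3/4

3/4


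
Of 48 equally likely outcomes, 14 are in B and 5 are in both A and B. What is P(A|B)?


P(A|B) = P(A∩B)/P(B) = (5/48)/(14/48) = 5/14

5/14


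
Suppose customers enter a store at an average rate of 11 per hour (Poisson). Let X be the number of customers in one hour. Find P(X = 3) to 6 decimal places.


P(X=3) = e^(-11) * 11^3 / 3!
≈ 0.00001670170079 * 1331 / 6
≈ 0.003705

0.003705


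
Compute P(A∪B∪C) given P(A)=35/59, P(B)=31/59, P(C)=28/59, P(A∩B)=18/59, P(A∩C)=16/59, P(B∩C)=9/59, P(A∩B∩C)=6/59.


P(A∪B∪C) = P(A)+P(B)+P(C) - P(AB)-P(AC)-P(BC) + P(ABC)
= 35/59+31/59+28/59 - 18/59-16/59-9/59 + 6/59
= 57/59

57/59


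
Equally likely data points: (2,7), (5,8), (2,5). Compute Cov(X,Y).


E[X]=3, E[Y]=20/3, E[XY]=64/3
Cov(X,Y) = E[XY] - E[X]E[Y] = 64/3 - 3*20/3 = 4/3

4/3


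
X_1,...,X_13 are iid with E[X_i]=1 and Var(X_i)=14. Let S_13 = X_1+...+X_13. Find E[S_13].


E[S_n] = n*E[X_1] = 13*1 = 13

13


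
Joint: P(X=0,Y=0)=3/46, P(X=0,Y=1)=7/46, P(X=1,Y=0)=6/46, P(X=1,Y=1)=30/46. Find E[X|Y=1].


P(Y=1) = 37/46
E[X|Y=1] = (0*7 + 1*30)/37 = 30/37

30/37


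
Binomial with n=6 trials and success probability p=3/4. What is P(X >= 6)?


P(X>=6) = P(X=6)
= 729/4096
= 729/4096

729/4096


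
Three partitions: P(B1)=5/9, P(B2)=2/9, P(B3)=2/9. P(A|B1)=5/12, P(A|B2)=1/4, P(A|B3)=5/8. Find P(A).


P(A) = P(A|B1)P(B1) + P(A|B2)P(B2) + P(A|B3)P(B3)
= 5/12*5/9 + 1/4*2/9 + 5/8*2/9
= 25/108 + 1/18 + 5/36 = 23/54

23/54


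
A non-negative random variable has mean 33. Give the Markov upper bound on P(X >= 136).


Markov: P(X >= a) <= E[X]/a
P(X >= 136) <= 33/136

33/136


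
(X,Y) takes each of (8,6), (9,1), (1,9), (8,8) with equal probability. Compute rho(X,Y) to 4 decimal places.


Cov(X,Y) = -6.5000, Var(X) = 10.2500, Var(Y) = 9.5000
rho = Cov/(sqrt(VarX)*sqrt(VarY)) = -0.6587

-0.6587


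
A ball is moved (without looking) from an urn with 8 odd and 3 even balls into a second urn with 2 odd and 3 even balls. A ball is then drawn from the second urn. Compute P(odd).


P(transfer odd) = 8/11; P(transfer even) = 3/11
If odd transferred: Urn II has 3 odd of 6, so P(odd|odd moved) = 1/2
If even transferred: Urn II has 2 odd of 6, so P(odd|even moved) = 1/3
By total probability: P(odd) = 8/11*1/2 + 3/11*1/3 = 5/11

5/11


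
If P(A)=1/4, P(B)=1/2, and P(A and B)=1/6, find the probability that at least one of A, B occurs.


P(A∪B) = P(A) + P(B) - P(A∩B)
= 1/4 + 1/2 - 1/6 = 7/12

7/12


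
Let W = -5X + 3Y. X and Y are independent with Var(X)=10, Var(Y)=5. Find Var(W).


Independence => Cov(X,Y)=0
Var(-5X + 3Y) = (-5)^2*Var(X) + 3^2*Var(Y)
= 25*10 + 9*5 = 295

295


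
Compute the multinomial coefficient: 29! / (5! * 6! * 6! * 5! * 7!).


29! = 8841761993739701954543616000000
Denominator: 5!=120 * 6!=720 * 6!=720 * 5!=120 * 7!=5040
Coefficient = 8841761993739701954543616000000 / 37623398400000 = 235007000158170240

235007000158170240


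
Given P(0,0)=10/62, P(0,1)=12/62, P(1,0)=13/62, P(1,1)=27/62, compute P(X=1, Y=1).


Read from table: P(X=1, Y=1) = 27/62

27/62


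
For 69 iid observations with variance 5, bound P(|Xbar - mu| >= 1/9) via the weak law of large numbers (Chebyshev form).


Var(Xbar) = Var(X)/n = 5/69
Chebyshev: P(|Xbar-mu| >= 1/9) <= Var(Xbar)/(1/9)^2 = (5/69)/(1/81) = 135/23
Bound exceeds 1, so trivial bound: 1

1


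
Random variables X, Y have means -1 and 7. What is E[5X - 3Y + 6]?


E[5X - 3Y + 6] = 5*E[X] - 3*E[Y] + 6
= (5)*(-1) + (-3)*(7) + (6)
= -5 - 21 + 6 = -20

-20


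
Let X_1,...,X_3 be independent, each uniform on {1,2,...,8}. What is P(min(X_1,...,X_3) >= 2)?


P(min >= 2) = P(all X_i >= 2) = (P(X_1 >= 2))^3
= (7/8)^3 = 343/512

343/512


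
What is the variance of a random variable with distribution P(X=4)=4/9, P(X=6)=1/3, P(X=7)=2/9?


E[X] = 16/3, E[X^2] = 30
Var(X) = E[X^2] - (E[X])^2 = 30 - (16/3)^2 = 14/9

14/9


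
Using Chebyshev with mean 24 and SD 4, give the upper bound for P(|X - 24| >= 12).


k = 12/4 = 3
Chebyshev: P(|X-mu| >= k*sigma) <= 1/k^2 = 1/3^2 = 1/9

1/9


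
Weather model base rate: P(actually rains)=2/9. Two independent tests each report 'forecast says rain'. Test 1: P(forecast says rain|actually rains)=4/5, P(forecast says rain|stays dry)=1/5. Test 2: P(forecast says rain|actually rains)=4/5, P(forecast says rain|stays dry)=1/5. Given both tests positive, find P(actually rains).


After test 1: P(+) = 4/5*2/9 + 1/5*7/9 = 1/3
P(B|+) = (8/45)/(1/3) = 8/15
After test 2 (use post1 as new prior): P(+) = 4/5*8/15 + 1/5*7/15 = 13/25
P(B|+,+) = (32/75)/(13/25) = 32/39

32/39


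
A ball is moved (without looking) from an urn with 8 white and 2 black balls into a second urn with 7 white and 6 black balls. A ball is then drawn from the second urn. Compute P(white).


P(transfer white) = 8/10 = 4/5; P(transfer black) = 1/5
If white transferred: Urn II has 8 white of 14, so P(white|white moved) = 4/7
If black transferred: Urn II has 7 white of 14, so P(white|black moved) = 1/2
By total probability: P(white) = 4/5*4/7 + 1/5*1/2 = 39/70

39/70


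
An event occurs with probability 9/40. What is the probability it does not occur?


P(A') = 1 - P(A) = 1 - 9/40 = 31/40

31/40


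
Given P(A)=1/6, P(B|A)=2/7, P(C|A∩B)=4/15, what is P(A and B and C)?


P(A∩B∩C) = P(A) * P(B|A) * P(C|A∩B)
= 1/6 * 2/7 * 4/15
= 1/21 * 4/15 = 4/315

4/315


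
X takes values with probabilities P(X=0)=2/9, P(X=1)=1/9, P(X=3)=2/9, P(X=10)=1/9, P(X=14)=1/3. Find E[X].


E[X] = sum(x * P(x))
= 0*2/9 + 1*1/9 + 3*2/9 + 10*1/9 + 14*1/3
= 59/9

59/9


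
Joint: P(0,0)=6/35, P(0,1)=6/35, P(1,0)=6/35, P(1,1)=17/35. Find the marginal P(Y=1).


P(Y=1) = P(0,1)+P(1,1) = 6/35 + 17/35 = 23/35

23/35


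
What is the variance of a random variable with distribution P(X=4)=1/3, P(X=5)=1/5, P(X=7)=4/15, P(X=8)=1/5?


E[X] = 29/5, E[X^2] = 181/5
Var(X) = E[X^2] - (E[X])^2 = 181/5 - (29/5)^2 = 64/25

64/25


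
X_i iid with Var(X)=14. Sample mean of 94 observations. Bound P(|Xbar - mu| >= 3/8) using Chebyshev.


Var(Xbar) = Var(X)/n = 14/94
Chebyshev: P(|Xbar-mu| >= 3/8) <= Var(Xbar)/(3/8)^2 = (7/47)/(9/64) = 448/423
Bound exceeds 1, so trivial bound: 1

1


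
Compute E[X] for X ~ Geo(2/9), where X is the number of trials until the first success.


For geometric (trials until first success), E[X] = 1/p = 1/(2/9) = 9/2

9/2


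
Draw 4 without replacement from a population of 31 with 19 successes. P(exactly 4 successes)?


P(X=4) = C(19,4)*C(12,0) / C(31,4)
= 3876*1 / 31465
= 3876/31465

3876/31465


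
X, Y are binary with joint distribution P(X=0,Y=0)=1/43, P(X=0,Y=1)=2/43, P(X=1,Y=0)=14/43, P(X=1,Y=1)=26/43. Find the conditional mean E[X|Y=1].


P(Y=1) = 28/43
E[X|Y=1] = (0*2 + 1*26)/28 = 26/28 = 13/14

13/14


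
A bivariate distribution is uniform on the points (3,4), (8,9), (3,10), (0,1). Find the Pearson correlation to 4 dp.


Cov(X,Y) = 7.5000, Var(X) = 8.2500, Var(Y) = 13.5000
rho = Cov/(sqrt(VarX)*sqrt(VarY)) = 0.7107

0.7107


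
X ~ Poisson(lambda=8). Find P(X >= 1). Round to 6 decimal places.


P(X>=1) = 1 - P(X<=0) = 1 - (e^(-8)*8^0/0!)
≈ 1 - 0.0003354626 = 0.9996645374
≈ 0.999665

0.999665


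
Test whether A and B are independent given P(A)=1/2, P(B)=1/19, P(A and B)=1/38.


P(A)*P(B) = 1/2*1/19 = 1/38
P(A∩B) = 1/38, which equals P(A)P(B), so independent

Yes, A and B are independent


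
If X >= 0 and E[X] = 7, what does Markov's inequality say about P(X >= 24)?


Markov: P(X >= a) <= E[X]/a
P(X >= 24) <= 7/24

7/24


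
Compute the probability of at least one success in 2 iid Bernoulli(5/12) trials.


P(at least one) = 1 - P(none)
P(none) = (1 - 5/12)^2 = (7/12)^2 = 49/144
P(at least one) = 1 - 49/144 = 95/144

95/144


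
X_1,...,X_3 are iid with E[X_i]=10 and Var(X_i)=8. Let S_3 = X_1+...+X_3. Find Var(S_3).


By independence, Var(S_n) = n*Var(X_1) = 3*8 = 24

24


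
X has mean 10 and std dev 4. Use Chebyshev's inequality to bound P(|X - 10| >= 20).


k = 20/4 = 5
Chebyshev: P(|X-mu| >= k*sigma) <= 1/k^2 = 1/5^2 = 1/25

1/25


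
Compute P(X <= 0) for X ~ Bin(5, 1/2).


P(X<=0) = P(X=0)
= 1/32
= 1/32

1/32


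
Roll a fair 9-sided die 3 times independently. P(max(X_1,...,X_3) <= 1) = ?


P(max <= 1) = P(all X_i <= 1) = (P(X_1 <= 1))^3
= (1/9)^3 = 1/729

1/729


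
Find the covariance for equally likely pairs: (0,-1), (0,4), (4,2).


E[X]=4/3, E[Y]=5/3, E[XY]=8/3
Cov(X,Y) = E[XY] - E[X]E[Y] = 8/3 - 4/3*5/3 = 4/9

4/9


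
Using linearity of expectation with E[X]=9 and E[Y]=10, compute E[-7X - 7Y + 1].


E[-7X - 7Y + 1] = -7*E[X] - 7*E[Y] + 1
= (-7)*(9) + (-7)*(10) + (1)
= -63 - 70 + 1 = -132

-132


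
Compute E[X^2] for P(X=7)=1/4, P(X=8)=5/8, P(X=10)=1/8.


E[X^2] = sum(g(x)*P(x))
= 49*1/4 + 64*5/8 + 100*1/8
= 259/4

259/4


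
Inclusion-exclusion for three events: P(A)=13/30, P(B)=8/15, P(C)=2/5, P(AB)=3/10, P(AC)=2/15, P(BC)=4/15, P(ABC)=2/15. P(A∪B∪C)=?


P(A∪B∪C) = P(A)+P(B)+P(C) - P(AB)-P(AC)-P(BC) + P(ABC)
= 13/30+8/15+2/5 - 3/10-2/15-4/15 + 2/15
= 4/5

4/5


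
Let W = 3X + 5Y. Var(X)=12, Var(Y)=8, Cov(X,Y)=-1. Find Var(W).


Var(3X + 5Y) = 3^2*Var(X) + 5^2*Var(Y) + 2*3*5*Cov(X,Y)
= 9*12 + 25*8 + 30*(-1)
= 108 + 200 - 30 = 278

278


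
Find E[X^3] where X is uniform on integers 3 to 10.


E[X^3] = (1/8) * sum(x^3 for x=3..10)
= 3016/8 = 377

377


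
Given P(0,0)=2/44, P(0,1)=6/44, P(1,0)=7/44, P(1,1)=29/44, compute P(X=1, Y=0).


Read from table: P(X=1, Y=0) = 7/44

7/44


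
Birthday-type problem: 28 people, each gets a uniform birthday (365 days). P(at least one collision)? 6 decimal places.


P(all different) = prod((365-i)/365 for i=0..27) = 0.345539
P(at least one match) = 1 - 0.345539 = 0.654461

0.654461


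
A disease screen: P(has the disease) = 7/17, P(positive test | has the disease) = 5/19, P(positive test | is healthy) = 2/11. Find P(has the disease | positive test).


P(A) = P(A|B)P(B) + P(A|B')P(B') = 5/19*7/17 + 2/11*10/17 = 45/209
P(B|A) = P(A|B)P(B)/P(A) = (35/323)/(45/209) = 77/153

77/153


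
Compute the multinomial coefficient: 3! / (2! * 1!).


3! = 6
Denominator: 2!=2 * 1!=1
Coefficient = 6 / 2 = 3

3


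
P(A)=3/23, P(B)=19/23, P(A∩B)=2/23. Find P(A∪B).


P(A∪B) = P(A) + P(B) - P(A∩B)
= 3/23 + 19/23 - 2/23 = 20/23

20/23


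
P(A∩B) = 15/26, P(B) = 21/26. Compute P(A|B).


P(A|B) = P(A∩B)/P(B) = (15/26)/(21/26) = 15/21 = 5/7

5/7


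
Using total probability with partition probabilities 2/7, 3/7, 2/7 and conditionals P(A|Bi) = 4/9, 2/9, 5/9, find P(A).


P(A) = P(A|B1)P(B1) + P(A|B2)P(B2) + P(A|B3)P(B3)
= 4/9*2/7 + 2/9*3/7 + 5/9*2/7
= 8/63 + 2/21 + 10/63 = 8/21

8/21


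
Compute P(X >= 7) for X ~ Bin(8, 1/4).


P(X>=7) = P(X=7) + P(X=8)
= 3/8192 + 1/65536
= 25/65536

25/65536


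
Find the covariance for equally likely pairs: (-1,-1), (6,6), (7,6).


E[X]=4, E[Y]=11/3, E[XY]=79/3
Cov(X,Y) = E[XY] - E[X]E[Y] = 79/3 - 4*11/3 = 35/3

35/3


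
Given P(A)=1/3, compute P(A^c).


P(A') = 1 - P(A) = 1 - 1/3 = 2/3

2/3


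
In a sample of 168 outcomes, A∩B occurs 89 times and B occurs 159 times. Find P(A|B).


P(A|B) = P(A∩B)/P(B) = (89/168)/(159/168) = 89/159

89/159


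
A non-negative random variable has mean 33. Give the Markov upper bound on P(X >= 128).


Markov: P(X >= a) <= E[X]/a
P(X >= 128) <= 33/128

33/128


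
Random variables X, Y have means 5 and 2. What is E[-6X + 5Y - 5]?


E[-6X + 5Y - 5] = -6*E[X] + 5*E[Y] - 5
= (-6)*(5) + (5)*(2) + (-5)
= -30 + 10 - 5 = -25

-25


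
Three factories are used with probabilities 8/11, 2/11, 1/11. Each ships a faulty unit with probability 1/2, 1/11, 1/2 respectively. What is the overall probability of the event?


P(A) = P(A|B1)P(B1) + P(A|B2)P(B2) + P(A|B3)P(B3)
= 1/2*8/11 + 1/11*2/11 + 1/2*1/11
= 4/11 + 2/121 + 1/22 = 103/242

103/242


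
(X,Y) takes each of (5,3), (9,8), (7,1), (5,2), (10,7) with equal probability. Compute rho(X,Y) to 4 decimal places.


Cov(X,Y) = 4.5600, Var(X) = 4.1600, Var(Y) = 7.7600
rho = Cov/(sqrt(VarX)*sqrt(VarY)) = 0.8026

0.8026


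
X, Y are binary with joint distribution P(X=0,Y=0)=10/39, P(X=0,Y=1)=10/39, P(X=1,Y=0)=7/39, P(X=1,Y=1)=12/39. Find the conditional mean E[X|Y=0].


P(Y=0) = 17/39
E[X|Y=0] = (0*10 + 1*7)/17 = 7/17

7/17


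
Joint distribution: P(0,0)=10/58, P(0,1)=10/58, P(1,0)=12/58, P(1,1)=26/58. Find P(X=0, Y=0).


Read from table: P(X=0, Y=0) = 10/58 = 5/29

5/29


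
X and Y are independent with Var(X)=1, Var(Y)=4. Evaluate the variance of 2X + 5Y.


Independence => Cov(X,Y)=0
Var(2X + 5Y) = 2^2*Var(X) + 5^2*Var(Y)
= 4*1 + 25*4 = 104

104


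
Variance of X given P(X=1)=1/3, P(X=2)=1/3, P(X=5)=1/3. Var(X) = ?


E[X] = 8/3, E[X^2] = 10
Var(X) = E[X^2] - (E[X])^2 = 10 - (8/3)^2 = 26/9

26/9


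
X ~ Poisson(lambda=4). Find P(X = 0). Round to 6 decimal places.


P(X=0) = e^(-4) * 4^0 / 0!
≈ 0.01831563889 * 1 / 1
≈ 0.018316

0.018316


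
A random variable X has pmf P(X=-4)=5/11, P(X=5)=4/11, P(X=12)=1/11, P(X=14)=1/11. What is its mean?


E[X] = sum(x * P(x))
= -4*5/11 + 5*4/11 + 12*1/11 + 14*1/11
= 26/11

26/11


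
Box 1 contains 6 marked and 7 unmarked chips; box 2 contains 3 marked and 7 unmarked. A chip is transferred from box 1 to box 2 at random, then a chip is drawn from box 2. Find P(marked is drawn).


P(transfer marked) = 6/13; P(transfer unmarked) = 7/13
If marked transferred: Urn II has 4 marked of 11, so P(marked|marked moved) = 4/11
If unmarked transferred: Urn II has 3 marked of 11, so P(marked|unmarked moved) = 3/11
By total probability: P(marked) = 6/13*4/11 + 7/13*3/11 = 45/143

45/143


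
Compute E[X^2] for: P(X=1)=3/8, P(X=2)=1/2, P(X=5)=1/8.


E[X^2] = sum(x^2 * P(x))
= 1*3/8 + 4*1/2 + 25*1/8
= 11/2

11/2


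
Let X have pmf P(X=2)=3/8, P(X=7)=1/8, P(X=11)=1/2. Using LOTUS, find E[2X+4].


E[2X+4] = sum(g(x)*P(x))
= 8*3/8 + 18*1/8 + 26*1/2
= 73/4

73/4


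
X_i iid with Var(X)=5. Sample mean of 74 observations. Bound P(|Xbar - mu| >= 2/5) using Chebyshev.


Var(Xbar) = Var(X)/n = 5/74
Chebyshev: P(|Xbar-mu| >= 2/5) <= Var(Xbar)/(2/5)^2 = (5/74)/(4/25) = 125/296

125/296


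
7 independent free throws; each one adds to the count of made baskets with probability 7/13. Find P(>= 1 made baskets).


P(at least one) = 1 - P(none)
P(none) = (1 - 7/13)^7 = (6/13)^7 = 279936/62748517
P(at least one) = 1 - 279936/62748517 = 62468581/62748517

62468581/62748517


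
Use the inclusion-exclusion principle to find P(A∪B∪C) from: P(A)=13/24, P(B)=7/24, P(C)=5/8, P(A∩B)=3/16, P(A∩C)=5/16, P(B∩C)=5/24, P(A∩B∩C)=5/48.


P(A∪B∪C) = P(A)+P(B)+P(C) - P(AB)-P(AC)-P(BC) + P(ABC)
= 13/24+7/24+5/8 - 3/16-5/16-5/24 + 5/48
= 41/48

41/48


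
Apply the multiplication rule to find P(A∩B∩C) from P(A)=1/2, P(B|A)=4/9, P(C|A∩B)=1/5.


P(A∩B∩C) = P(A) * P(B|A) * P(C|A∩B)
= 1/2 * 4/9 * 1/5
= 2/9 * 1/5 = 2/45

2/45


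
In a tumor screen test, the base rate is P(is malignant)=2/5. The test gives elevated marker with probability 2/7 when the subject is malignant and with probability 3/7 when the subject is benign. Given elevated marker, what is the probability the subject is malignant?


P(A) = P(A|B)P(B) + P(A|B')P(B') = 2/7*2/5 + 3/7*3/5 = 13/35
P(B|A) = P(A|B)P(B)/P(A) = (4/35)/(13/35) = 4/13

4/13


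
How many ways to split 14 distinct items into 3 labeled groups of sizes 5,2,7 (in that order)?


14! = 87178291200
Denominator: 5!=120 * 2!=2 * 7!=5040
Coefficient = 87178291200 / 1209600 = 72072

72072


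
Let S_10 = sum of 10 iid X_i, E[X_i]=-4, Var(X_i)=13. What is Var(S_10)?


By independence, Var(S_n) = n*Var(X_1) = 10*13 = 130

130


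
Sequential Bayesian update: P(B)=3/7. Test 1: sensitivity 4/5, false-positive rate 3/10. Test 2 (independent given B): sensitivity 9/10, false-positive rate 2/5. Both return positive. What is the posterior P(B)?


After test 1: P(+) = 4/5*3/7 + 3/10*4/7 = 18/35
P(B|+) = (12/35)/(18/35) = 2/3
After test 2 (use post1 as new prior): P(+) = 9/10*2/3 + 2/5*1/3 = 11/15
P(B|+,+) = (3/5)/(11/15) = 9/11

9/11


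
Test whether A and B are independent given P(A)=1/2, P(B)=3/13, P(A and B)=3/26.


P(A)*P(B) = 1/2*3/13 = 3/26
P(A∩B) = 3/26, which equals P(A)P(B), so independent

Yes, A and B are independent


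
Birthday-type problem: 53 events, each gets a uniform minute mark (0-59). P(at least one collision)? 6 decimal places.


P(all different) = prod((60-i)/60 for i=0..52) = 0.000000
P(at least one match) = 1 - 0.000000 = 1.000000

1.000000
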